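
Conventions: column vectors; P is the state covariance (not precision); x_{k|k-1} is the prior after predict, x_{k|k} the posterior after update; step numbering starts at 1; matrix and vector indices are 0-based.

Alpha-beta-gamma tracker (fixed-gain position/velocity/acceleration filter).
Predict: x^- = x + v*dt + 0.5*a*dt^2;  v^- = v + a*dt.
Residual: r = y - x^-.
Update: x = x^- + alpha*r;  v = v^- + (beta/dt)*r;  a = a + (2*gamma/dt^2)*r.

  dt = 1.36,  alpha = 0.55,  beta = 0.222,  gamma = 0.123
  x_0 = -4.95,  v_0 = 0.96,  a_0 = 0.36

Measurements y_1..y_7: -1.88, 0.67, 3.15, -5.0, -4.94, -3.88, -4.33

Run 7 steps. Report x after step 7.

x_post = -7.8956

step 1: x_pred=-3.3115  r=1.4315  x^+=-2.5242  v^+=1.6833  a^+=0.5504
step 2: x_pred=0.2741  r=0.3959  x^+=0.4918  v^+=2.4964  a^+=0.6030
step 3: x_pred=4.4447  r=-1.2947  x^+=3.7326  v^+=3.1052  a^+=0.4309
step 4: x_pred=8.3542  r=-13.3542  x^+=1.0094  v^+=1.5113  a^+=-1.3453
step 5: x_pred=1.8207  r=-6.7607  x^+=-1.8977  v^+=-1.4218  a^+=-2.2445
step 6: x_pred=-5.9071  r=2.0271  x^+=-4.7922  v^+=-4.1434  a^+=-1.9749
step 7: x_pred=-12.2535  r=7.9235  x^+=-7.8956  v^+=-5.5358  a^+=-0.9210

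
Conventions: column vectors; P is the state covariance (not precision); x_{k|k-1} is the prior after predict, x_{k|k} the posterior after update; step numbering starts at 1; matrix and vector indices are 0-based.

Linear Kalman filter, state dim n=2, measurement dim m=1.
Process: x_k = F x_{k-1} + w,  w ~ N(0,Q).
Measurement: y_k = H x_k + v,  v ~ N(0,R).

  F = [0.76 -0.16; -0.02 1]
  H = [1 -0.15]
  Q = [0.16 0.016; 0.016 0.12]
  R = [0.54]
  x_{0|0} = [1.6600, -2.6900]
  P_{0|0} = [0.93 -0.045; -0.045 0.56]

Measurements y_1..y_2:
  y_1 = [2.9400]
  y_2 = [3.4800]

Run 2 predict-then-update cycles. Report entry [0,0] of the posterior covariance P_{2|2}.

P_post[0,0] = 0.2093

step 1: x^-=[1.6920, -2.7232]  P^-=[0.7224 -0.1221; -0.1221 0.6822]  S=[1.3144]  K=[0.5636; -0.1707]  nu=[0.8395]  x^+=[2.1651, -2.8665]  P^+=[0.3050 0.0044; 0.0044 0.6439]
step 2: x^-=[2.1041, -2.9098]  P^-=[0.3516 -0.0883; -0.0883 0.7638]  S=[0.9353]  K=[0.3901; -0.2169]  nu=[0.9394]  x^+=[2.4706, -3.1136]  P^+=[0.2093 -0.0092; -0.0092 0.7198]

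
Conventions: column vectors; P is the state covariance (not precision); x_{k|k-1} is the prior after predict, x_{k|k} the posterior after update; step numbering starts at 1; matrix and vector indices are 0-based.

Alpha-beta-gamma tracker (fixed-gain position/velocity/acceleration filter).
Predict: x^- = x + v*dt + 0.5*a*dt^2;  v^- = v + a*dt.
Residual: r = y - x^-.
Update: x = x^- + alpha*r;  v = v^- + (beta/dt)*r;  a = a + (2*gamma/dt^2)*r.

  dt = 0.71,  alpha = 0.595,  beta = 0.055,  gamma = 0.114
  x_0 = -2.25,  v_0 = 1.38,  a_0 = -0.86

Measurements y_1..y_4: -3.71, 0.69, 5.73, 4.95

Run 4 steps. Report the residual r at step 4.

resid = 1.3590

step 1: x_pred=-1.4870  r=-2.2230  x^+=-2.8097  v^+=0.5972  a^+=-1.8655
step 2: x_pred=-2.8559  r=3.5459  x^+=-0.7461  v^+=-0.4526  a^+=-0.2617
step 3: x_pred=-1.1334  r=6.8634  x^+=2.9503  v^+=-0.1067  a^+=2.8425
step 4: x_pred=3.5910  r=1.3590  x^+=4.3996  v^+=2.0167  a^+=3.4572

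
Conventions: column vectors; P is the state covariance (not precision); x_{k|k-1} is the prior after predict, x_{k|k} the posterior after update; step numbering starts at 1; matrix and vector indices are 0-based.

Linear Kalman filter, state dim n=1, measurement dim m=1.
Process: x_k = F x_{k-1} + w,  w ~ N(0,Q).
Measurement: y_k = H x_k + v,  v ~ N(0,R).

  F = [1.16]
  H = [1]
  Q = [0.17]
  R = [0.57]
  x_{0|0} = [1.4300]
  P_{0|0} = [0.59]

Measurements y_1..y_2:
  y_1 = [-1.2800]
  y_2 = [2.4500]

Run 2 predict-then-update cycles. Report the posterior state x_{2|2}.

x_post = [1.2055]

step 1: x^-=[1.6588]  P^-=[0.9639]  S=[1.5339]  K=[0.6284]  nu=[-2.9388]  x^+=[-0.1879]  P^+=[0.3582]
step 2: x^-=[-0.2180]  P^-=[0.6520]  S=[1.2220]  K=[0.5335]  nu=[2.6680]  x^+=[1.2055]  P^+=[0.3041]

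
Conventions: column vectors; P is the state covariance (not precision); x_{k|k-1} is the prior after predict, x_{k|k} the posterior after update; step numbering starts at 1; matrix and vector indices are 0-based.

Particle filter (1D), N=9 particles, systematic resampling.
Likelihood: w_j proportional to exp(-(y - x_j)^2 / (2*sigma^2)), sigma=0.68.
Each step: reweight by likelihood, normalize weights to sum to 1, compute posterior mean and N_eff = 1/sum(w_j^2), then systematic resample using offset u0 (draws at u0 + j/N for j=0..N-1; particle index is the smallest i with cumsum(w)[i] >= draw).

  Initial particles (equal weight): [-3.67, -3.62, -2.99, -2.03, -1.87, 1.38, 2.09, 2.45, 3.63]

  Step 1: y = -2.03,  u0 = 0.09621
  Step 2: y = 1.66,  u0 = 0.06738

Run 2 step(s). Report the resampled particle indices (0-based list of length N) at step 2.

resampled_idx = [2, 4, 5, 5, 6, 7, 7, 8, 8]

step 1: w=[0.0222, 0.0264, 0.1500, 0.4063, 0.3952, 0.0000, 0.0000, 0.0000, 0.0000]  mean=-2.1891  Neff=2.8993  idx=[2, 3, 3, 3, 3, 4, 4, 4, 4]
step 2: w=[0.0000, 0.0557, 0.0557, 0.0557, 0.0557, 0.1943, 0.1943, 0.1943, 0.1943]  mean=-1.9057  Neff=6.1198  idx=[2, 4, 5, 5, 6, 7, 7, 8, 8]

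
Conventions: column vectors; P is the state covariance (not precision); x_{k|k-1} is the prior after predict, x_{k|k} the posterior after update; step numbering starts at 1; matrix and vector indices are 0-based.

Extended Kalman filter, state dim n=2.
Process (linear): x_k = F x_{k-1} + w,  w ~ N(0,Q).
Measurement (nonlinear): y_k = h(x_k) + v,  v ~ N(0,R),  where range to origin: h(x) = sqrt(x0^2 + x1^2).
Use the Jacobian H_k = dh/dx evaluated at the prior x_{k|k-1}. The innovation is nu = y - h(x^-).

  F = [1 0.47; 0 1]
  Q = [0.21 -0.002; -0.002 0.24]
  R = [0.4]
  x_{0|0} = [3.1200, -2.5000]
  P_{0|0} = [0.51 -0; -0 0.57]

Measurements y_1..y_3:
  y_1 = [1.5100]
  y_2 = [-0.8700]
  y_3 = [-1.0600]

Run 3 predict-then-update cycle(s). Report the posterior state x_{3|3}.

x_post = [-0.7698, -0.6566]

step 1: x^-=[1.9450, -2.5000]  P^-=[0.8459 0.2659; 0.2659 0.8100]  H_jac=[0.6140 -0.7893]  S=[0.9658]  K=[0.3205; -0.4929]  nu=[-1.6575]  x^+=[1.4137, -1.6830]  P^+=[0.7467 0.4185; 0.4185 0.5754]
step 2: x^-=[0.6227, -1.6830]  P^-=[1.4772 0.6869; 0.6869 0.8154]  H_jac=[0.3470 -0.9379]  S=[0.8480]  K=[-0.1553; -0.6207]  nu=[-2.6645]  x^+=[1.0364, -0.0291]  P^+=[1.4567 0.6052; 0.6052 0.4886]
step 3: x^-=[1.0227, -0.0291]  P^-=[2.3435 0.8328; 0.8328 0.7286]  H_jac=[0.9996 -0.0284]  S=[2.6949]  K=[0.8605; 0.3012]  nu=[-2.0832]  x^+=[-0.7698, -0.6566]  P^+=[0.3482 0.1343; 0.1343 0.4841]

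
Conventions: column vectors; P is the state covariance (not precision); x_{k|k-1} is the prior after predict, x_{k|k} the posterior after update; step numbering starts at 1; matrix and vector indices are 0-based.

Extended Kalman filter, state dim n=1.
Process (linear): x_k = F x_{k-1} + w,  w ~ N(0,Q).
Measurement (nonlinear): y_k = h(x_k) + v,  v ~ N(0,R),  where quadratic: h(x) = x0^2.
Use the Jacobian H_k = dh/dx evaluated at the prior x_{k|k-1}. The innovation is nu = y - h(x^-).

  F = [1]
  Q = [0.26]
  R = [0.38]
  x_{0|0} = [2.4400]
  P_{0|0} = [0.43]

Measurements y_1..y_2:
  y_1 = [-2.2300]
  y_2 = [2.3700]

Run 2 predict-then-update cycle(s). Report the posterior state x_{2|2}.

x_post = [1.5028]

step 1: x^-=[2.4400]  P^-=[0.6900]  H_jac=[4.8800]  S=[16.8119]  K=[0.2003]  nu=[-8.1836]  x^+=[0.8009]  P^+=[0.0156]
step 2: x^-=[0.8009]  P^-=[0.2756]  H_jac=[1.6019]  S=[1.0872]  K=[0.4061]  nu=[1.7285]  x^+=[1.5028]  P^+=[0.0963]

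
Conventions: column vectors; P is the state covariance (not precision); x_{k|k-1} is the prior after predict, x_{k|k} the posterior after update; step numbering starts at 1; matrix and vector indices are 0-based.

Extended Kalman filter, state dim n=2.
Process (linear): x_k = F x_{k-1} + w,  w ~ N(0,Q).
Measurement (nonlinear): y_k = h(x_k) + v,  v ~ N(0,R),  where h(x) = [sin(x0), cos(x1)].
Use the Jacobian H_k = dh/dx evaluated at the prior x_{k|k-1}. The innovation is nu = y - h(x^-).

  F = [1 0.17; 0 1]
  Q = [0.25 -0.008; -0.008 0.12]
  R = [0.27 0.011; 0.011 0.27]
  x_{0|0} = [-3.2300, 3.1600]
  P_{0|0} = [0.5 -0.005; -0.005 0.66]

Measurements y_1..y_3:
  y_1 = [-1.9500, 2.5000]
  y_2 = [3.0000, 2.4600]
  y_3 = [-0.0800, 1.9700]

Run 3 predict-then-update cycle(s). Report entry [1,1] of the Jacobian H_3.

step 1: x^-=[-2.6928, 3.1600]  P^-=[0.7674 0.0992; 0.0992 0.7800]  H_jac=[-0.9010 0.0000; 0.0000 0.0184]  S=[0.8929 0.0094; 0.0094 0.2703]  K=[-0.7746 0.0336; -0.1007 0.0566]  nu=[-1.5161, 3.4998]  x^+=[-1.4008, 3.5108]  P^+=[0.2317 0.0295; 0.0295 0.7702]
step 2: x^-=[-0.8040, 3.5108]  P^-=[0.5140 0.1524; 0.1524 0.8902]  H_jac=[0.6938 0.0000; 0.0000 0.3608]  S=[0.5174 0.0492; 0.0492 0.3859]  K=[0.6840 0.0554; 0.1268 0.8162]  nu=[3.7202, 3.3926]  x^+=[1.9284, 6.7517]  P^+=[0.2670 0.0623; 0.0623 0.6146]
step 3: x^-=[3.0761, 6.7517]  P^-=[0.5560 0.1588; 0.1588 0.7346]  H_jac=[-0.9979 0.0000; 0.0000 -0.4516]  S=[0.8236 0.0825; 0.0825 0.4198]  K=[-0.6697 -0.0391; -0.1154 -0.7675]  nu=[-0.1454, 1.0778]  x^+=[3.1314, 5.9413]  P^+=[0.1816 0.0397; 0.0397 0.4617]

H_jac[1,1] = -0.4516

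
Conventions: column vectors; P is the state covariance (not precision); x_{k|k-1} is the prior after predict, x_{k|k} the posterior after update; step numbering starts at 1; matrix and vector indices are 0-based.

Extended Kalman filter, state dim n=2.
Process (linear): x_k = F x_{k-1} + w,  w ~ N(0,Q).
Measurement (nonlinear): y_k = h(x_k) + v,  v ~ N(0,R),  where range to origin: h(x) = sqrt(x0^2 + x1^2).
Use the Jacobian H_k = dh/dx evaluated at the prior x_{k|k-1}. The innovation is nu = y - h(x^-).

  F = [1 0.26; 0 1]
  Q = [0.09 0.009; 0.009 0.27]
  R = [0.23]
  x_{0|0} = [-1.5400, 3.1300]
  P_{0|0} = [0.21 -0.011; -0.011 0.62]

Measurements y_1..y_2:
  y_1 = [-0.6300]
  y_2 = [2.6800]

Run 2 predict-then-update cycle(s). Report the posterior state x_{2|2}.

step 1: x^-=[-0.7262, 3.1300]  P^-=[0.3362 0.1592; 0.1592 0.8900]  H_jac=[-0.2260 0.9741]  S=[1.0216]  K=[0.0774; 0.8134]  nu=[-3.8431]  x^+=[-1.0238, 0.0039]  P^+=[0.3301 0.0949; 0.0949 0.2141]
step 2: x^-=[-1.0227, 0.0039]  P^-=[0.4839 0.1595; 0.1595 0.4841]  H_jac=[-1.0000 0.0039]  S=[0.7126]  K=[-0.6781; -0.2212]  nu=[1.6573]  x^+=[-2.1465, -0.3627]  P^+=[0.1562 0.0526; 0.0526 0.4492]

x_post = [-2.1465, -0.3627]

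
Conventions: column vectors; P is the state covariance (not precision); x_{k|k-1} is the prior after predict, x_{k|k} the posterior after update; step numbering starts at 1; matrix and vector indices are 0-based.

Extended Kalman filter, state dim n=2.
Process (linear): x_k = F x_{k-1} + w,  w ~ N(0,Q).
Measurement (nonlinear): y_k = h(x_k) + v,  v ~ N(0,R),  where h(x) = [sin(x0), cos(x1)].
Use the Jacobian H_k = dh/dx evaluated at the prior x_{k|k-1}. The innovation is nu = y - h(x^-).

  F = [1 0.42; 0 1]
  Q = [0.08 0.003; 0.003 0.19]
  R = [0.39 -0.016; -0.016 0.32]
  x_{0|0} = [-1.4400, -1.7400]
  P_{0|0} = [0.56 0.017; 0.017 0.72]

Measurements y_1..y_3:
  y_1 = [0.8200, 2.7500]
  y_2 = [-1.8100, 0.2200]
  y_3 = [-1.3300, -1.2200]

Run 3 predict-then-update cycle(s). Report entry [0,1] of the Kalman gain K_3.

step 1: x^-=[-2.1708, -1.7400]  P^-=[0.7813 0.3224; 0.3224 0.9100]  H_jac=[-0.5646 0.0000; 0.0000 0.9857]  S=[0.6391 -0.1954; -0.1954 1.2042]  K=[-0.6414 0.1598; -0.0600 0.7352]  nu=[1.6453, 2.9184]  x^+=[-2.7597, 0.3067]  P^+=[0.4475 0.0623; 0.0623 0.2396]
step 2: x^-=[-2.6309, 0.3067]  P^-=[0.6221 0.1659; 0.1659 0.4296]  H_jac=[-0.8724 0.0000; 0.0000 -0.3019]  S=[0.8635 0.0277; 0.0277 0.3592]  K=[-0.6256 -0.0912; -0.1564 -0.3491]  nu=[-1.3212, -0.7333]  x^+=[-1.7374, 0.7694]  P^+=[0.2780 0.0635; 0.0635 0.3617]
step 3: x^-=[-1.4143, 0.7694]  P^-=[0.4752 0.2184; 0.2184 0.5517]  H_jac=[0.1559 0.0000; 0.0000 -0.6957]  S=[0.4015 -0.0397; -0.0397 0.5870]  K=[0.1600 -0.2481; 0.0203 -0.6525]  nu=[-0.3422, -1.9383]  x^+=[-0.9882, 2.0272]  P^+=[0.4256 0.1178; 0.1178 0.3006]

K[0,1] = -0.2481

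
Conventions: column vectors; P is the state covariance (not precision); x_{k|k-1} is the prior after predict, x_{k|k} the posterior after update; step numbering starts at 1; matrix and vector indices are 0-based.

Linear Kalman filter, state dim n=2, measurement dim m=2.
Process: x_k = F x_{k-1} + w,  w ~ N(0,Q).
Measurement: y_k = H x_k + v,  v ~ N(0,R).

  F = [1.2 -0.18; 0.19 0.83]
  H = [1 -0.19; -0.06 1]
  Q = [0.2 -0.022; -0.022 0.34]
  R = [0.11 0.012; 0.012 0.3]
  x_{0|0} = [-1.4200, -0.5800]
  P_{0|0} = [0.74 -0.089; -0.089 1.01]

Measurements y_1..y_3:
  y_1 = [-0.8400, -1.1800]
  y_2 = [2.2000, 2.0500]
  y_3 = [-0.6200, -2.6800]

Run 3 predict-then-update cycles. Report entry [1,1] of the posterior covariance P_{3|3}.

step 1: x^-=[-1.5996, -0.7512]  P^-=[1.3368 -0.0898; -0.0898 1.0344]  S=[1.5182 -0.3555; -0.3555 1.3500]  K=[0.9189 0.1161; -0.0088 0.7679]  nu=[0.6169, -0.5248]  x^+=[-1.0937, -1.1596]  P^+=[0.1125 0.0526; 0.0526 0.2334]
step 2: x^-=[-1.1037, -1.1703]  P^-=[0.3468 0.0194; 0.0194 0.5215]  S=[0.4683 -0.0883; -0.0883 0.8204]  K=[0.7476 0.0787; -0.0517 0.6286]  nu=[3.0813, 3.1540]  x^+=[1.4481, 0.6533]  P^+=[0.0904 0.0380; 0.0380 0.1903]
step 3: x^-=[1.6201, 0.8173]  P^-=[0.3199 0.0067; 0.0067 0.4863]  S=[0.4449 -0.0928; -0.0928 0.7867]  K=[0.7309 0.0704; -0.0653 0.6100]  nu=[-2.0848, -3.4001]  x^+=[-0.1428, -1.1205]  P^+=[0.0879 0.0352; 0.0352 0.1843]

P_post[1,1] = 0.1843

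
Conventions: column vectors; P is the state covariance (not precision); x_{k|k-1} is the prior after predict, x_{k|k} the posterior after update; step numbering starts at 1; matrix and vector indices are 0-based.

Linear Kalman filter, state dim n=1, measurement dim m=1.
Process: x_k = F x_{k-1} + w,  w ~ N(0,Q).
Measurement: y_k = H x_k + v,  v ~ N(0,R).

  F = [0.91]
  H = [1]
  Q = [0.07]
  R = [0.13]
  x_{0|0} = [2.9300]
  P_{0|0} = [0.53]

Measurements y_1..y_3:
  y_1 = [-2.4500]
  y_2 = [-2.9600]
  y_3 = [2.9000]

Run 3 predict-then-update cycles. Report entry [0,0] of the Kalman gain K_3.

K[0,0] = 0.4974

step 1: x^-=[2.6663]  P^-=[0.5089]  S=[0.6389]  K=[0.7965]  nu=[-5.1163]  x^+=[-1.4090]  P^+=[0.1035]
step 2: x^-=[-1.2821]  P^-=[0.1557]  S=[0.2857]  K=[0.5451]  nu=[-1.6779]  x^+=[-2.1967]  P^+=[0.0709]
step 3: x^-=[-1.9990]  P^-=[0.1287]  S=[0.2587]  K=[0.4974]  nu=[4.8990]  x^+=[0.4380]  P^+=[0.0647]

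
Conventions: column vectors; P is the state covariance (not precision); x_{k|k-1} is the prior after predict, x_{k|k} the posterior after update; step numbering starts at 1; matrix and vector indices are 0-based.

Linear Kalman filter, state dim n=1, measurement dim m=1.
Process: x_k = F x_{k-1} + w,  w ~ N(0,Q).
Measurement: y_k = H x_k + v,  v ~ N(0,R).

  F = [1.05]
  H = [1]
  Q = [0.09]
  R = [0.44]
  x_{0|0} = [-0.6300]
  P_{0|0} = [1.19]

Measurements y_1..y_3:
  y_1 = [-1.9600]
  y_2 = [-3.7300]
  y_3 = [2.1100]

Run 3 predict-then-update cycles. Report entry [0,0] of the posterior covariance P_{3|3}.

step 1: x^-=[-0.6615]  P^-=[1.4020]  S=[1.8420]  K=[0.7611]  nu=[-1.2985]  x^+=[-1.6498]  P^+=[0.3349]
step 2: x^-=[-1.7323]  P^-=[0.4592]  S=[0.8992]  K=[0.5107]  nu=[-1.9977]  x^+=[-2.7525]  P^+=[0.2247]
step 3: x^-=[-2.8901]  P^-=[0.3377]  S=[0.7777]  K=[0.4343]  nu=[5.0001]  x^+=[-0.7188]  P^+=[0.1911]

P_post[0,0] = 0.1911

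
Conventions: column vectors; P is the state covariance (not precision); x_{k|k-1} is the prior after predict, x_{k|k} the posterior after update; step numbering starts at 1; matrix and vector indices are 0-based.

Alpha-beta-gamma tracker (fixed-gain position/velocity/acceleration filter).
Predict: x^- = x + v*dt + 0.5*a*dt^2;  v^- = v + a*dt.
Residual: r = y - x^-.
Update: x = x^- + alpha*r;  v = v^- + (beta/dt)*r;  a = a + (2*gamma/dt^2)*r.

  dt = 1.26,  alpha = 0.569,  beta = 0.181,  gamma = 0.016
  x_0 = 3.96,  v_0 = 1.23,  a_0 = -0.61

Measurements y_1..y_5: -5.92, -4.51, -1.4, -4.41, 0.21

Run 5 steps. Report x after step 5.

step 1: x_pred=5.0256  r=-10.9456  x^+=-1.2025  v^+=-1.1109  a^+=-0.8306
step 2: x_pred=-3.2616  r=-1.2484  x^+=-3.9719  v^+=-2.3369  a^+=-0.8558
step 3: x_pred=-7.5957  r=6.1957  x^+=-4.0703  v^+=-2.5251  a^+=-0.7309
step 4: x_pred=-7.8322  r=3.4222  x^+=-5.8850  v^+=-2.9545  a^+=-0.6619
step 5: x_pred=-10.1330  r=10.3430  x^+=-4.2478  v^+=-2.3027  a^+=-0.4534

x_post = -4.2478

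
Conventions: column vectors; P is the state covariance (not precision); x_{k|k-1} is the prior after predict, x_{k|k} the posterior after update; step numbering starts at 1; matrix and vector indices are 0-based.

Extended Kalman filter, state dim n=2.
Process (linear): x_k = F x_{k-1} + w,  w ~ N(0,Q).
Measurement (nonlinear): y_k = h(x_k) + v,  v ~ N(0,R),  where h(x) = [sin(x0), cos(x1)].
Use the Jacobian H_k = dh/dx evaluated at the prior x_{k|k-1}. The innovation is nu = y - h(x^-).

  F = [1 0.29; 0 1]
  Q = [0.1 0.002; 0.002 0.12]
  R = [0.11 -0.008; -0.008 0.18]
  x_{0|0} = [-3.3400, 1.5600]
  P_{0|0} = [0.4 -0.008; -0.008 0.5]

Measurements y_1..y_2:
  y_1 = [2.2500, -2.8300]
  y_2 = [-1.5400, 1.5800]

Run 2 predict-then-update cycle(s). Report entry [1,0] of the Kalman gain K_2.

step 1: x^-=[-2.8876, 1.5600]  P^-=[0.5374 0.1390; 0.1390 0.6200]  H_jac=[-0.9679 0.0000; 0.0000 -0.9999]  S=[0.6135 0.1265; 0.1265 0.7999]  K=[-0.8394 -0.0410; -0.0615 -0.7653]  nu=[2.5013, -2.8408]  x^+=[-4.8709, 3.5803]  P^+=[0.0951 0.0007; 0.0007 0.1373]
step 2: x^-=[-3.8326, 3.5803]  P^-=[0.2070 0.0425; 0.0425 0.2573]  H_jac=[-0.7706 0.0000; 0.0000 0.4248]  S=[0.2329 -0.0219; -0.0219 0.2264]  K=[-0.6835 0.0136; -0.0960 0.4734]  nu=[-2.1773, 2.4853]  x^+=[-2.3106, 4.9658]  P^+=[0.0977 0.0186; 0.0186 0.2024]

K[1,0] = -0.0960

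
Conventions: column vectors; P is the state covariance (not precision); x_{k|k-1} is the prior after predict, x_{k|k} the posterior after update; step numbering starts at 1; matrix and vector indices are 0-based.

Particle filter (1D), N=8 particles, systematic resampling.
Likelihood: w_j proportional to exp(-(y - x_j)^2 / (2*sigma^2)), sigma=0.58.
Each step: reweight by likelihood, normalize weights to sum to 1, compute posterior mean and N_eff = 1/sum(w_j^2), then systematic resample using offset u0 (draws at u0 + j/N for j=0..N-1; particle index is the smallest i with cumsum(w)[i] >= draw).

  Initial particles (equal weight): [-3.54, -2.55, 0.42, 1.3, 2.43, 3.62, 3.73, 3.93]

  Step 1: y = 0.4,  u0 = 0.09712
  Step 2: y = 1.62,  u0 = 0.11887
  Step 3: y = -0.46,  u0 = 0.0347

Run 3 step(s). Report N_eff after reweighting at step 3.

step 1: w=[0.0000, 0.0000, 0.7678, 0.2305, 0.0017, 0.0000, 0.0000, 0.0000]  mean=0.6262  Neff=1.5560  idx=[2, 2, 2, 2, 2, 2, 3, 3]
step 2: w=[0.0485, 0.0485, 0.0485, 0.0485, 0.0485, 0.0485, 0.3544, 0.3544]  mean=1.0437  Neff=3.7690  idx=[2, 5, 6, 6, 6, 7, 7, 7]
step 3: w=[0.4566, 0.4566, 0.0145, 0.0145, 0.0145, 0.0145, 0.0145, 0.0145]  mean=0.4963  Neff=2.3906  idx=[0, 0, 0, 0, 1, 1, 1, 1]

N_eff = 2.3906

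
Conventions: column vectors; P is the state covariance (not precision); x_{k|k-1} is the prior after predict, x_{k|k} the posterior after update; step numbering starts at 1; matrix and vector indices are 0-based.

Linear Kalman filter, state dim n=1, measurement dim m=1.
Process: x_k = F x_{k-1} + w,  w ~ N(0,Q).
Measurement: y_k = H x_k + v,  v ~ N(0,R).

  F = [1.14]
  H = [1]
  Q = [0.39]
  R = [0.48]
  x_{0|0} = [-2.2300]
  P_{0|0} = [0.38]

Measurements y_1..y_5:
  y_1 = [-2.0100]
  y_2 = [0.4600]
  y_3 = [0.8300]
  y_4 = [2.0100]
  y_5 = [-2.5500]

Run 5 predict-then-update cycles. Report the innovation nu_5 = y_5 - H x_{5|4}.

innov = [-4.0789]

step 1: x^-=[-2.5422]  P^-=[0.8838]  S=[1.3638]  K=[0.6481]  nu=[0.5322]  x^+=[-2.1973]  P^+=[0.3111]
step 2: x^-=[-2.5049]  P^-=[0.7943]  S=[1.2743]  K=[0.6233]  nu=[2.9649]  x^+=[-0.6569]  P^+=[0.2992]
step 3: x^-=[-0.7488]  P^-=[0.7788]  S=[1.2588]  K=[0.6187]  nu=[1.5788]  x^+=[0.2280]  P^+=[0.2970]
step 4: x^-=[0.2599]  P^-=[0.7759]  S=[1.2559]  K=[0.6178]  nu=[1.7501]  x^+=[1.3411]  P^+=[0.2966]
step 5: x^-=[1.5289]  P^-=[0.7754]  S=[1.2554]  K=[0.6177]  nu=[-4.0789]  x^+=[-0.9904]  P^+=[0.2965]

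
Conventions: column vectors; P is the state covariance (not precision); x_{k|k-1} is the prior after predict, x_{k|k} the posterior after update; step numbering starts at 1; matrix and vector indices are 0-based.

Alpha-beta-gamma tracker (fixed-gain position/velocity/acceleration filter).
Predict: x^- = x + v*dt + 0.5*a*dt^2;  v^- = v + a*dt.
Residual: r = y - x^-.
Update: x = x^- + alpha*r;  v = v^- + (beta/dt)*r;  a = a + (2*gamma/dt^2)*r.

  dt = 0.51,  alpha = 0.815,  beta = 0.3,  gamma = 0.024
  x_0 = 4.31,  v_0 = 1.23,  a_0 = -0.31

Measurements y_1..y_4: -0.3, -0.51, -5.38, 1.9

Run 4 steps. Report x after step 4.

x_post = 0.1272

step 1: x_pred=4.8970  r=-5.1970  x^+=0.6614  v^+=-1.9851  a^+=-1.2691
step 2: x_pred=-0.5160  r=0.0060  x^+=-0.5111  v^+=-2.6288  a^+=-1.2680
step 3: x_pred=-2.0167  r=-3.3633  x^+=-4.7578  v^+=-5.2539  a^+=-1.8886
step 4: x_pred=-7.6829  r=9.5829  x^+=0.1272  v^+=-0.5801  a^+=-0.1202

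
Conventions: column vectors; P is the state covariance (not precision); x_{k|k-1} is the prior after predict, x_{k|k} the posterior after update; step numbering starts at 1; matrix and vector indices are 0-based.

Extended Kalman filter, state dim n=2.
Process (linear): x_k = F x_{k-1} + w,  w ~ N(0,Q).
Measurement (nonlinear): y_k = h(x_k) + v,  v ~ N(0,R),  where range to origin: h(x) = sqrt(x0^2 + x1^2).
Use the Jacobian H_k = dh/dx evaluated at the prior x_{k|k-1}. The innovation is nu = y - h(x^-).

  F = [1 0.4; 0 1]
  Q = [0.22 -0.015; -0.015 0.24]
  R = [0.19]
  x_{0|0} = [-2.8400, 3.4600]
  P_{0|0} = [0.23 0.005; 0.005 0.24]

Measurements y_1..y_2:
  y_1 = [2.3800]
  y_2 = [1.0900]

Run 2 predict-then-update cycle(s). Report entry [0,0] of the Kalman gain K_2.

K[0,0] = 0.2718

step 1: x^-=[-1.4560, 3.4600]  P^-=[0.4924 0.0860; 0.0860 0.4800]  H_jac=[-0.3879 0.9217]  S=[0.6104]  K=[-0.1830; 0.6702]  nu=[-1.3739]  x^+=[-1.2045, 2.5392]  P^+=[0.4720 0.1609; 0.1609 0.2058]
step 2: x^-=[-0.1888, 2.5392]  P^-=[0.8536 0.2282; 0.2282 0.4458]  H_jac=[-0.0742 0.9972]  S=[0.6043]  K=[0.2718; 0.7077]  nu=[-1.4563]  x^+=[-0.5847, 1.5086]  P^+=[0.8089 0.1119; 0.1119 0.1432]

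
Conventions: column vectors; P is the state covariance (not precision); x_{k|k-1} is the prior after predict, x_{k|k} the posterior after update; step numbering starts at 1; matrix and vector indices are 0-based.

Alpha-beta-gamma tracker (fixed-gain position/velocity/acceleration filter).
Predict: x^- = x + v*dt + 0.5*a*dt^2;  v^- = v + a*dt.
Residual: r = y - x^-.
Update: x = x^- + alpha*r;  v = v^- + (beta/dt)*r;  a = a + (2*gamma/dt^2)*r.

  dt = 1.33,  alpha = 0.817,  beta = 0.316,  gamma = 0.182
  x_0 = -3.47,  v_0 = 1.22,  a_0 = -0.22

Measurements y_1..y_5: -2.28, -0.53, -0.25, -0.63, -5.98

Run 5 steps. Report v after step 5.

step 1: x_pred=-2.0420  r=-0.2380  x^+=-2.2364  v^+=0.8708  a^+=-0.2690
step 2: x_pred=-1.3161  r=0.7861  x^+=-0.6739  v^+=0.6999  a^+=-0.1072
step 3: x_pred=0.1622  r=-0.4122  x^+=-0.1746  v^+=0.4594  a^+=-0.1920
step 4: x_pred=0.2665  r=-0.8965  x^+=-0.4659  v^+=-0.0090  a^+=-0.3765
step 5: x_pred=-0.8110  r=-5.1690  x^+=-5.0341  v^+=-1.7379  a^+=-1.4402

v_post = -1.7379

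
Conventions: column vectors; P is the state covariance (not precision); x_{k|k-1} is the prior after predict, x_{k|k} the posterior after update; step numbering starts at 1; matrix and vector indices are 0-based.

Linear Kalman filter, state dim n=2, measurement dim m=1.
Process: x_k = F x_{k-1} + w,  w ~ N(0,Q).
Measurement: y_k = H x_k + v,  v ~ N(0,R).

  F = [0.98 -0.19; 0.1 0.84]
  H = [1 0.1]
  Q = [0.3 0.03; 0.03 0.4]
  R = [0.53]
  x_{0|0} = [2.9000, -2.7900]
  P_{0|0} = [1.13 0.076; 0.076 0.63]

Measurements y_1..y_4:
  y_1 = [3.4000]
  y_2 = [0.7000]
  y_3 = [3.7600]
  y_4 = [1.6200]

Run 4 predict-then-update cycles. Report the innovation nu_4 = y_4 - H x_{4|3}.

innov = [-1.6418]

step 1: x^-=[3.3721, -2.0536]  P^-=[1.3797 0.1013; 0.1013 0.8686]  S=[1.9386]  K=[0.7169; 0.0971]  nu=[0.2333]  x^+=[3.5393, -2.0310]  P^+=[0.3833 -0.0336; -0.0336 0.8503]
step 2: x^-=[3.8544, -1.3521]  P^-=[0.7113 -0.0952; -0.0952 0.9982]  S=[1.2323]  K=[0.5695; 0.0038]  nu=[-3.0192]  x^+=[2.1349, -1.3635]  P^+=[0.3116 -0.0978; -0.0978 0.9982]
step 3: x^-=[2.3513, -0.9318]  P^-=[0.6718 -0.1774; -0.1774 1.0910]  S=[1.1772]  K=[0.5556; -0.0580]  nu=[1.5019]  x^+=[3.1857, -1.0190]  P^+=[0.3084 -0.1395; -0.1395 1.0870]
step 4: x^-=[3.3156, -0.5374]  P^-=[0.6874 -0.2254; -0.2254 1.1467]  S=[1.1837]  K=[0.5616; -0.0936]  nu=[-1.6418]  x^+=[2.3935, -0.3838]  P^+=[0.3140 -0.1632; -0.1632 1.1363]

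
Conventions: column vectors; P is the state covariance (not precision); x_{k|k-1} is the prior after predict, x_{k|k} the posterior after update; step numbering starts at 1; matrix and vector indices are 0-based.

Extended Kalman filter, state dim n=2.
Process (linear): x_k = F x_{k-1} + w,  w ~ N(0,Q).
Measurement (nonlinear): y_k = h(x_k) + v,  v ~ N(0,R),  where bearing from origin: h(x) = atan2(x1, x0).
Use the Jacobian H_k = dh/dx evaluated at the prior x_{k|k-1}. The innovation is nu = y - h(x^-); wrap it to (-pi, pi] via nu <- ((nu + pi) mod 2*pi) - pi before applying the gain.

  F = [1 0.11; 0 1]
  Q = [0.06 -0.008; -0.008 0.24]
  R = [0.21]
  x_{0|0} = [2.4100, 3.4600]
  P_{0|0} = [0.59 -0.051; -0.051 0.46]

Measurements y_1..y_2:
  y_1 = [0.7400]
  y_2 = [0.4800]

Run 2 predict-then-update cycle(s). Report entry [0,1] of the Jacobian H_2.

H_jac[0,1] = 0.1470

step 1: x^-=[2.7906, 3.4600]  P^-=[0.6443 -0.0084; -0.0084 0.7000]  H_jac=[-0.1751 0.1412]  S=[0.2441]  K=[-0.4670; 0.4110]  nu=[-0.1521]  x^+=[2.8616, 3.3975]  P^+=[0.5911 0.0385; 0.0385 0.6588]
step 2: x^-=[3.2354, 3.3975]  P^-=[0.6675 0.1029; 0.1029 0.8988]  H_jac=[-0.1544 0.1470]  S=[0.2407]  K=[-0.3653; 0.4830]  nu=[-0.3298]  x^+=[3.3558, 3.2382]  P^+=[0.6354 0.1454; 0.1454 0.8426]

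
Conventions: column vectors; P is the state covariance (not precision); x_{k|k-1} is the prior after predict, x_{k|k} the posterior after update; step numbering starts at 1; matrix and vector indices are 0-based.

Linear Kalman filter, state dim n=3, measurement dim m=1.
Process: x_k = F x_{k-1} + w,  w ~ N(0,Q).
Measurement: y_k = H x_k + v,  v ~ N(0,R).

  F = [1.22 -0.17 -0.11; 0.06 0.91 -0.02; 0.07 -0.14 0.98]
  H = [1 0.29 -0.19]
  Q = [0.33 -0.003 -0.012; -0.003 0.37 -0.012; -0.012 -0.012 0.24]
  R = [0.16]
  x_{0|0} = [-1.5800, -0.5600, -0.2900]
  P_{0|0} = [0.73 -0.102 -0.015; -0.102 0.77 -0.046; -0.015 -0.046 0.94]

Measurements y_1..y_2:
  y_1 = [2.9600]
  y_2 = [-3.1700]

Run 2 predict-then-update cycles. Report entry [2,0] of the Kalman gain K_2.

step 1: x^-=[-1.8005, -0.5986, -0.3164]  P^-=[1.4948 -0.1739 -0.0249; -0.1739 1.0012 -0.1731; -0.0249 -0.1731 1.1740]  S=[1.7090]  K=[0.8479; 0.0874; -0.1745]  nu=[4.8740]  x^+=[2.3321, -0.1727, -1.1667]  P^+=[0.2661 -0.3005 0.2279; -0.3005 0.9882 -0.1471; 0.2279 -0.1471 1.1220]
step 2: x^-=[3.0029, 0.0061, -0.9559]  P^-=[0.8262 -0.4573 0.2612; -0.4573 1.1617 -0.2939; 0.2612 -0.2939 1.4157]  S=[0.8029]  K=[0.8020; -0.0805; -0.1159]  nu=[-6.3563]  x^+=[-2.0951, 0.5177, -0.2194]  P^+=[0.3097 -0.4055 0.3358; -0.4055 1.1565 -0.3013; 0.3358 -0.3013 1.4050]

K[2,0] = -0.1159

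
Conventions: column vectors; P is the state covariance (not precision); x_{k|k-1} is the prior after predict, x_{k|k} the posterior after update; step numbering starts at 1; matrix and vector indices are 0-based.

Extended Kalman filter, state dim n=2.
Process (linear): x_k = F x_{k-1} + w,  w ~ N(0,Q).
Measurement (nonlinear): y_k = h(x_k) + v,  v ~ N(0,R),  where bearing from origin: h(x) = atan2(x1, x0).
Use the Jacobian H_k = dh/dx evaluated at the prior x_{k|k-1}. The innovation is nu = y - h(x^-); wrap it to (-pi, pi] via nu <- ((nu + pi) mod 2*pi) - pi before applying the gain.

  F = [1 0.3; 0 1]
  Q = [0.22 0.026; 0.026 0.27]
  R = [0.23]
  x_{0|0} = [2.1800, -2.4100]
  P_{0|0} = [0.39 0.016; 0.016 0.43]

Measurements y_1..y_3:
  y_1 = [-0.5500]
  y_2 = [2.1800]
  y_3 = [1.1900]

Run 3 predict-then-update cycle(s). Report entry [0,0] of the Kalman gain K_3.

step 1: x^-=[1.4570, -2.4100]  P^-=[0.6583 0.1710; 0.1710 0.7000]  H_jac=[0.3039 0.1837]  S=[0.3335]  K=[0.6940; 0.5414]  nu=[0.4770]  x^+=[1.7881, -2.1517]  P^+=[0.4977 0.0457; 0.0457 0.6022]
step 2: x^-=[1.1425, -2.1517]  P^-=[0.7993 0.2524; 0.2524 0.8722]  H_jac=[0.3625 0.1925]  S=[0.4026]  K=[0.8404; 0.6443]  nu=[-3.0205]  x^+=[-1.3959, -4.0979]  P^+=[0.5149 0.0344; 0.0344 0.7051]
step 3: x^-=[-2.6253, -4.0979]  P^-=[0.8190 0.2719; 0.2719 0.9751]  H_jac=[0.1730 -0.1108]  S=[0.2561]  K=[0.4357; -0.2384]  nu=[-2.9526]  x^+=[-3.9117, -3.3940]  P^+=[0.7704 0.2985; 0.2985 0.9606]

K[0,0] = 0.4357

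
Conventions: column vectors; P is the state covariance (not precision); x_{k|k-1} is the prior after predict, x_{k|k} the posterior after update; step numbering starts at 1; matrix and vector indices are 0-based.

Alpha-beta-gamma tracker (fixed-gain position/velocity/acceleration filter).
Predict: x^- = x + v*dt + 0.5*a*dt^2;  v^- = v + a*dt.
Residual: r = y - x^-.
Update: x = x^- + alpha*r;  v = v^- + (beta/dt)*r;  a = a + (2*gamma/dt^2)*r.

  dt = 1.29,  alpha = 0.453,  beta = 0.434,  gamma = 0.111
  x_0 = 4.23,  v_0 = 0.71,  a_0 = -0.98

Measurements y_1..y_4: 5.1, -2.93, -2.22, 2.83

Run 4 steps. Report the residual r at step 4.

step 1: x_pred=4.3305  r=0.7695  x^+=4.6791  v^+=-0.2953  a^+=-0.8773
step 2: x_pred=3.5681  r=-6.4981  x^+=0.6245  v^+=-3.6133  a^+=-1.7442
step 3: x_pred=-5.4879  r=3.2679  x^+=-4.0076  v^+=-4.7639  a^+=-1.3083
step 4: x_pred=-11.2415  r=14.0715  x^+=-4.8671  v^+=-1.7174  a^+=0.5689

resid = 14.0715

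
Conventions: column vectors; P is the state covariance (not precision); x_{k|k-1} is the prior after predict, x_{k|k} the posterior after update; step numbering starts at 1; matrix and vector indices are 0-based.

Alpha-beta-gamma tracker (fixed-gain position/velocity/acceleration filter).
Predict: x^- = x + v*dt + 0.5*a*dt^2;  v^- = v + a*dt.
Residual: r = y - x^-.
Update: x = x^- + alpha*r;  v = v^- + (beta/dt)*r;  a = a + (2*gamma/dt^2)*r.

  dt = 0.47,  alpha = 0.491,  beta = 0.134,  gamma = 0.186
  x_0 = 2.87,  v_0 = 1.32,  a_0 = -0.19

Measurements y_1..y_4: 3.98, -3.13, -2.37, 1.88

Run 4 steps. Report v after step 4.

step 1: x_pred=3.4694  r=0.5106  x^+=3.7201  v^+=1.3763  a^+=0.6698
step 2: x_pred=4.4409  r=-7.5709  x^+=0.7236  v^+=-0.4674  a^+=-12.0798
step 3: x_pred=-0.8303  r=-1.5397  x^+=-1.5863  v^+=-6.5839  a^+=-14.6727
step 4: x_pred=-6.3013  r=8.1813  x^+=-2.2843  v^+=-11.1475  a^+=-0.8952

v_post = -11.1475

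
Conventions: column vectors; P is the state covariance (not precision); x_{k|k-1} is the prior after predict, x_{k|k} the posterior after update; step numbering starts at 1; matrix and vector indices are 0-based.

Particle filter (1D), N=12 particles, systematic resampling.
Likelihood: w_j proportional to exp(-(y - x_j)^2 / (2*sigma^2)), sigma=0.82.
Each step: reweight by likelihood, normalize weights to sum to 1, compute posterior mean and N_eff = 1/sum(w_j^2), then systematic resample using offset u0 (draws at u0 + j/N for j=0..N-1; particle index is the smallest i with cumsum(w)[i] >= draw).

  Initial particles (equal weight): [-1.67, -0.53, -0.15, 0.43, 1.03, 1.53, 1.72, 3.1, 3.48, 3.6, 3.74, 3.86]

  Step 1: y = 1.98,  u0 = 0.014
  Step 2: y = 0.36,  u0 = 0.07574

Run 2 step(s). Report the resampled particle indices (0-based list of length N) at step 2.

resampled_idx = [0, 0, 1, 1, 2, 2, 3, 4, 5, 6, 7, 8]

step 1: w=[0.0000, 0.0027, 0.0100, 0.0489, 0.1491, 0.2509, 0.2774, 0.1148, 0.0547, 0.0414, 0.0291, 0.0211]  mean=1.9182  Neff=5.4419  idx=[3, 4, 4, 5, 5, 5, 6, 6, 6, 7, 7, 9]
step 2: w=[0.2329, 0.1674, 0.1674, 0.0844, 0.0844, 0.0844, 0.0591, 0.0591, 0.0591, 0.0009, 0.0009, 0.0001]  mean=1.1431  Neff=7.0367  idx=[0, 0, 1, 1, 2, 2, 3, 4, 5, 6, 7, 8]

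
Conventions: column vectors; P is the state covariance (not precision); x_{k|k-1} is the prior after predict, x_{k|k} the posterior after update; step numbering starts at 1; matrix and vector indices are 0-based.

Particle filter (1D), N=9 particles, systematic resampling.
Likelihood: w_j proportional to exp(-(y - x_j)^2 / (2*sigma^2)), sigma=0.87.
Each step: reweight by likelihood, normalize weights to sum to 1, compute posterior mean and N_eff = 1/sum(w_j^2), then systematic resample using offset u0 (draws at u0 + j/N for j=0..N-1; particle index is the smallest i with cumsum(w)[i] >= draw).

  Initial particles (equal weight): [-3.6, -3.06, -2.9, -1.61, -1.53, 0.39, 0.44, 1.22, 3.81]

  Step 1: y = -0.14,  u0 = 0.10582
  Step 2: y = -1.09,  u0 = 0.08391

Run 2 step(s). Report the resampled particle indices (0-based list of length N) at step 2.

resampled_idx = [0, 0, 0, 1, 2, 3, 4, 5, 6]

step 1: w=[0.0001, 0.0015, 0.0027, 0.0977, 0.1136, 0.3383, 0.3261, 0.1200, 0.0000]  mean=0.0780  Neff=3.8814  idx=[4, 5, 5, 5, 5, 6, 6, 7, 7]
step 2: w=[0.3816, 0.1020, 0.1020, 0.1020, 0.1020, 0.0924, 0.0924, 0.0128, 0.0128]  mean=-0.3122  Neff=4.8866  idx=[0, 0, 0, 1, 2, 3, 4, 5, 6]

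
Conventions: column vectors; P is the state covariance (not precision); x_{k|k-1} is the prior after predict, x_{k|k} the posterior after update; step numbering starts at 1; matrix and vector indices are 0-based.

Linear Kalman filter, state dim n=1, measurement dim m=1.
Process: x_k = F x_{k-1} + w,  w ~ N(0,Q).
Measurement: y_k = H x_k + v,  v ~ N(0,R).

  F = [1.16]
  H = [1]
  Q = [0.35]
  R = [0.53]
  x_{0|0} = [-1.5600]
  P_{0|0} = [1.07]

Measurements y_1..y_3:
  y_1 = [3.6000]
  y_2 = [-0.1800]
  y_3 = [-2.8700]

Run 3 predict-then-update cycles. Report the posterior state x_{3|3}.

step 1: x^-=[-1.8096]  P^-=[1.7898]  S=[2.3198]  K=[0.7715]  nu=[5.4096]  x^+=[2.3641]  P^+=[0.4089]
step 2: x^-=[2.7423]  P^-=[0.9002]  S=[1.4302]  K=[0.6294]  nu=[-2.9223]  x^+=[0.9029]  P^+=[0.3336]
step 3: x^-=[1.0474]  P^-=[0.7989]  S=[1.3289]  K=[0.6012]  nu=[-3.9174]  x^+=[-1.3076]  P^+=[0.3186]

x_post = [-1.3076]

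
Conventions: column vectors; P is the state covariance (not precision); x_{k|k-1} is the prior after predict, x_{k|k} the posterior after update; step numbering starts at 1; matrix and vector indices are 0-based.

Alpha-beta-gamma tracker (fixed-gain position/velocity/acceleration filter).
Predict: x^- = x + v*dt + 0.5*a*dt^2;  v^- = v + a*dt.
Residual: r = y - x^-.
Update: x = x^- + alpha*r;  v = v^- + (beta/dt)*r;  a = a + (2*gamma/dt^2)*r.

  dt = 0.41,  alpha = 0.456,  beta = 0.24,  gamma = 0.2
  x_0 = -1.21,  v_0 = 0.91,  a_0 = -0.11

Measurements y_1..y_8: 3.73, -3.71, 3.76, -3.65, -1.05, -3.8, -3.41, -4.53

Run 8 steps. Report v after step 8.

v_post = -3.8849

step 1: x_pred=-0.8461  r=4.5761  x^+=1.2406  v^+=3.5436  a^+=10.7791
step 2: x_pred=3.5994  r=-7.3094  x^+=0.2663  v^+=3.6844  a^+=-6.6140
step 3: x_pred=1.2210  r=2.5390  x^+=2.3788  v^+=2.4589  a^+=-0.5724
step 4: x_pred=3.3388  r=-6.9888  x^+=0.1519  v^+=-1.8668  a^+=-17.2025
step 5: x_pred=-2.0594  r=1.0094  x^+=-1.5991  v^+=-8.3290  a^+=-14.8007
step 6: x_pred=-6.2580  r=2.4580  x^+=-5.1371  v^+=-12.9585  a^+=-8.9518
step 7: x_pred=-11.2025  r=7.7925  x^+=-7.6491  v^+=-12.0673  a^+=9.5908
step 8: x_pred=-11.7906  r=7.2606  x^+=-8.4798  v^+=-3.8849  a^+=26.8677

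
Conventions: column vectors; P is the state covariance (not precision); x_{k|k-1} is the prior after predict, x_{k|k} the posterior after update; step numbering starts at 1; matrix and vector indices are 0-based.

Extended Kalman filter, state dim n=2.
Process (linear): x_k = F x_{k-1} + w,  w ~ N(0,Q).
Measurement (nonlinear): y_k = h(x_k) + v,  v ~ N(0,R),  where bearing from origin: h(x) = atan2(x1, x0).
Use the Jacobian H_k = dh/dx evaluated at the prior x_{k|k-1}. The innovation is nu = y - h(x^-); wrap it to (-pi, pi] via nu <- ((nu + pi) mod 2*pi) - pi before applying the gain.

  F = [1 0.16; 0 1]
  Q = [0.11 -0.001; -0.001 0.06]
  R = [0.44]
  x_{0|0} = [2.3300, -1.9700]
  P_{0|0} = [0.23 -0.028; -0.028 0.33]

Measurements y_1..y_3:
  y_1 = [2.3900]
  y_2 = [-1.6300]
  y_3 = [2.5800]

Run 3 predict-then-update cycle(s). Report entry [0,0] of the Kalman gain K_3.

K[0,0] = 0.3823

step 1: x^-=[2.0148, -1.9700]  P^-=[0.3395 0.0238; 0.0238 0.3900]  H_jac=[0.2481 0.2537]  S=[0.4890]  K=[0.1846; 0.2144]  nu=[-3.1190]  x^+=[1.4391, -2.6389]  P^+=[0.3228 0.0044; 0.0044 0.3675]
step 2: x^-=[1.0168, -2.6389]  P^-=[0.4437 0.0622; 0.0622 0.4275]  H_jac=[0.3300 0.1271]  S=[0.5004]  K=[0.3083; 0.1497]  nu=[-0.4270]  x^+=[0.8852, -2.7028]  P^+=[0.3961 0.0392; 0.0392 0.4163]
step 3: x^-=[0.4527, -2.7028]  P^-=[0.5293 0.1048; 0.1048 0.4763]  H_jac=[0.3599 0.0603]  S=[0.5148]  K=[0.3823; 0.1290]  nu=[-2.2984]  x^+=[-0.4258, -2.9993]  P^+=[0.4540 0.0794; 0.0794 0.4677]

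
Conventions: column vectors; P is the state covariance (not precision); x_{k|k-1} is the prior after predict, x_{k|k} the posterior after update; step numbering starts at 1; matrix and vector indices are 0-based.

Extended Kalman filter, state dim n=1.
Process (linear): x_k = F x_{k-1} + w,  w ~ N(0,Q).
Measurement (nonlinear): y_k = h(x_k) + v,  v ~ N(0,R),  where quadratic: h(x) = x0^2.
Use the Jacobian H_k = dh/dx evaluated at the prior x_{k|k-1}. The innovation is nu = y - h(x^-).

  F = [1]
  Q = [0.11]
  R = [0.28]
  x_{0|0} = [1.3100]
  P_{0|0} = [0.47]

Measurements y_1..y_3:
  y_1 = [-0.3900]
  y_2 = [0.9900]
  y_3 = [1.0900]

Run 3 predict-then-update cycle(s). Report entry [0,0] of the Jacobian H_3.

step 1: x^-=[1.3100]  P^-=[0.5800]  H_jac=[2.6200]  S=[4.2614]  K=[0.3566]  nu=[-2.1061]  x^+=[0.5590]  P^+=[0.0381]
step 2: x^-=[0.5590]  P^-=[0.1481]  H_jac=[1.1179]  S=[0.4651]  K=[0.3560]  nu=[0.6776]  x^+=[0.8002]  P^+=[0.0892]
step 3: x^-=[0.8002]  P^-=[0.1992]  H_jac=[1.6003]  S=[0.7901]  K=[0.4034]  nu=[0.4497]  x^+=[0.9816]  P^+=[0.0706]

H_jac[0,0] = 1.6003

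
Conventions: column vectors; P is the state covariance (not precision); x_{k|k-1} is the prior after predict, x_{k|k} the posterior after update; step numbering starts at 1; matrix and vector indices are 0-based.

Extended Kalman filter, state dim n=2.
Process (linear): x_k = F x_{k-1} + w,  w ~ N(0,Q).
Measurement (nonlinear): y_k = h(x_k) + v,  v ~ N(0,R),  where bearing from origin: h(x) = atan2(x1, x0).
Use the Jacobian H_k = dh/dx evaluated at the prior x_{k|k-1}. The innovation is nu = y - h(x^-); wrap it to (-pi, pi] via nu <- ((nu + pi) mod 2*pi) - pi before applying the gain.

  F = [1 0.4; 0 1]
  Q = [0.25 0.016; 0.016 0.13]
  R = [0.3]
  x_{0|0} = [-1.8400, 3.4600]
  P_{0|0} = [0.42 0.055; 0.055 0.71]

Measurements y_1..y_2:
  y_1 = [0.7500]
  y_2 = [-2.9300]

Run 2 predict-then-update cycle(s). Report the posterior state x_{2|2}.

step 1: x^-=[-0.4560, 3.4600]  P^-=[0.8276 0.3550; 0.3550 0.8400]  H_jac=[-0.2841 -0.0374]  S=[0.3755]  K=[-0.6615; -0.3523]  nu=[-0.9518]  x^+=[0.1736, 3.7953]  P^+=[0.6633 0.2675; 0.2675 0.7934]
step 2: x^-=[1.6918, 3.7953]  P^-=[1.2542 0.6008; 0.6008 0.9234]  H_jac=[-0.2198 0.0980]  S=[0.3436]  K=[-0.6311; -0.1211]  nu=[2.2017]  x^+=[0.3024, 3.5288]  P^+=[1.1174 0.5746; 0.5746 0.9184]

x_post = [0.3024, 3.5288]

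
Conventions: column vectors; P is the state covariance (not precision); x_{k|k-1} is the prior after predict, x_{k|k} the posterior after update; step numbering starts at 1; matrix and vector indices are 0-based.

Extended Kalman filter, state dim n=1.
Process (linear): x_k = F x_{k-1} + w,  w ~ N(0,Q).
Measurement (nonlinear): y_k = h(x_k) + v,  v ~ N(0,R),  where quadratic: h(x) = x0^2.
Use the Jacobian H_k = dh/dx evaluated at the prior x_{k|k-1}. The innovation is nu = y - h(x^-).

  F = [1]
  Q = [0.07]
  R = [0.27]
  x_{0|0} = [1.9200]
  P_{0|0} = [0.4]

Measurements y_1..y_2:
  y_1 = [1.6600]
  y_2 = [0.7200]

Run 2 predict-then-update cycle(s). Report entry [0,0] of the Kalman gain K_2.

K[0,0] = 0.2554

step 1: x^-=[1.9200]  P^-=[0.4700]  H_jac=[3.8400]  S=[7.2004]  K=[0.2507]  nu=[-2.0264]  x^+=[1.4121]  P^+=[0.0176]
step 2: x^-=[1.4121]  P^-=[0.0876]  H_jac=[2.8242]  S=[0.9689]  K=[0.2554]  nu=[-1.2740]  x^+=[1.0867]  P^+=[0.0244]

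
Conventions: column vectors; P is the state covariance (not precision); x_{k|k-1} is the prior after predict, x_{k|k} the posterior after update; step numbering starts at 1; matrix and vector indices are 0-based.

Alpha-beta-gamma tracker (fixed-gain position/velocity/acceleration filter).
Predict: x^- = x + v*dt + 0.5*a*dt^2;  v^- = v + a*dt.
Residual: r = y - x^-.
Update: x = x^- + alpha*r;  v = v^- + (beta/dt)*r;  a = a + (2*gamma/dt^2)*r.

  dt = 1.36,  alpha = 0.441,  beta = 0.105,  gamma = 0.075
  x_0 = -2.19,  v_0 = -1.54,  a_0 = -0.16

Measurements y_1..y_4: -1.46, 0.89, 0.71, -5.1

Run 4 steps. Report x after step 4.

x_post = -2.5324

step 1: x_pred=-4.4324  r=2.9724  x^+=-3.1216  v^+=-1.5281  a^+=0.0811
step 2: x_pred=-5.1248  r=6.0148  x^+=-2.4723  v^+=-0.9535  a^+=0.5688
step 3: x_pred=-3.2430  r=3.9530  x^+=-1.4997  v^+=0.1253  a^+=0.8894
step 4: x_pred=-0.5067  r=-4.5933  x^+=-2.5324  v^+=0.9803  a^+=0.5169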